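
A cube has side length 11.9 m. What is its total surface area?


Shape: cube
Side s = 11.9 m
A cube has 6 square faces.
Formula: SA = 6 * s^2
s^2 = 141.61
SA = 6 * 141.61
SA = 849.66
849.66 m^2


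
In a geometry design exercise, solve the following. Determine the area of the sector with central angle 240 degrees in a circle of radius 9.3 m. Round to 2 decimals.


Shape: circular sector
Radius r = 9.3 m, Angle = 240 degrees
Formula: A = (angle/360) * pi * r^2
r^2 = 86.49
Fraction of circle = 240/360
A = (240/360) * pi * 86.49
A = 57.66 * pi
A = 181.14
181.14 m^2


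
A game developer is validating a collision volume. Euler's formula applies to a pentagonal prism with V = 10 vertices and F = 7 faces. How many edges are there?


Polyhedron: pentagonal prism
Euler's formula for convex polyhedra: V - E + F = 2
Given: V = 10 vertices and F = 7 faces
Solve for E:
E = V + F - 2 = 10 + 7 - 2 = 15
15 edges


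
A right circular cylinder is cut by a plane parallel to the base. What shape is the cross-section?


Solid: right circular cylinder
Cutting plane: parallel to the base
Visualize the intersection of the plane with the solid's surface.
The boundary of the cut region is a circle.
circle


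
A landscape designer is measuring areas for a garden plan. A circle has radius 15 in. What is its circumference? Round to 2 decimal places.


Shape: circle
Radius r = 15 in
Formula: C = 2 * pi * r
C = 2 * pi * 15
C = 30 * pi
C = 94.25
94.25 in


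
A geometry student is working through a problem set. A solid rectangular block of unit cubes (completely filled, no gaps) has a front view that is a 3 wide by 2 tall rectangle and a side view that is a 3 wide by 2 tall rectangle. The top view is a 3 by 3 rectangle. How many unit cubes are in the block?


Orthographic views of a solid rectangular block:
Front view 3 x 2 -> length = 3, height = 2
Side view 3 x 2 -> width = 3, height = 2 (consistent)
Top view 3 x 3 -> confirms length = 3, width = 3
The block is 3 x 3 x 2.
Total unit cubes = 3 * 3 * 2 = 18
18 unit cubes


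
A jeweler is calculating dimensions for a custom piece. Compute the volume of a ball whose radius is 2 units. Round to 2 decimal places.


Shape: sphere
Radius r = 2 units
Formula: V = (4/3) * pi * r^3
r^3 = 8
(4/3) * 8 = 10.666667
V = 10.666667 * pi
V = 33.51
33.51 units^3


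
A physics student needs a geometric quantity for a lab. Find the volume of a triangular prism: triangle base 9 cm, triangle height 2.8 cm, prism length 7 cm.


Shape: triangular prism
Triangle base = 9 cm, triangle height = 2.8 cm, prism length L = 7 cm
Formula: V = (1/2 * b * h_tri) * L
Cross-section area = 0.5 * 9 * 2.8 = 12.6
V = 12.6 * 7
V = 88.2
88.2 cm^3


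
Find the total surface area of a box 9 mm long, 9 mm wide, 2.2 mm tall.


Shape: rectangular prism
l = 9 mm, w = 9 mm, h = 2.2 mm
Formula: SA = 2(lw + lh + wh)
lw = 81, lh = 19.8, wh = 19.8
lw + lh + wh = 120.6
SA = 2 * 120.6
SA = 241.2
241.2 mm^2


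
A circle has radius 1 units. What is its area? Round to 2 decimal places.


Shape: circle
Radius r = 1 units
Formula: A = pi * r^2
r^2 = 1^2 = 1
A = pi * 1
A = 3.14
3.14 units^2


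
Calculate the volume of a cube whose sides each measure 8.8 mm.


Shape: cube
Side s = 8.8 mm
Formula: V = s^3
V = 8.8 * 8.8 * 8.8
V = 77.44 * 8.8
V = 681.472
681.472 mm^3


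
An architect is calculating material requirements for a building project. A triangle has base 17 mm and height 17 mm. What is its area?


Shape: triangle
Base b = 17 mm, Height h = 17 mm
Formula: A = (1/2) * b * h
A = 0.5 * 17 * 17
A = 0.5 * 289
A = 144.5
144.5 mm^2


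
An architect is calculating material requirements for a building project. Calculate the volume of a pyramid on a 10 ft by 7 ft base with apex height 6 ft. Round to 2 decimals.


Shape: rectangular pyramid
Base: 10 ft x 7 ft, Height h = 6 ft
Formula: V = (1/3) * base_area * h
base_area = 10 * 7 = 70
base_area * h = 70 * 6 = 420
V = 420 / 3
V = 140
140 ft^3


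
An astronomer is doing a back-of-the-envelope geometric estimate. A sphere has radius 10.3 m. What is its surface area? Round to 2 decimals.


Shape: sphere
Radius r = 10.3 m
Formula: SA = 4 * pi * r^2
r^2 = 106.09
SA = 4 * pi * 106.09
SA = 424.36 * pi
SA = 1333.17
1333.17 m^2


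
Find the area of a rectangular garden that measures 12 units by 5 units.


Shape: rectangle
Length l = 12 units, Width w = 5 units
Formula: A = l * w
A = 12 * 5
A = 60
60 units^2


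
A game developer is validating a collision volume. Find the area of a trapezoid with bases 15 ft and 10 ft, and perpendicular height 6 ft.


Shape: trapezoid
Parallel sides a = 15 ft, b = 10 ft; Height h = 6 ft
Formula: A = (a + b) * h / 2
a + b = 15 + 10 = 25
A = 25 * 6 / 2
A = 150 / 2
A = 75
75 ft^2


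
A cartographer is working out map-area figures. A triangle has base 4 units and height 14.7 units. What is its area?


Shape: triangle
Base b = 4 units, Height h = 14.7 units
Formula: A = (1/2) * b * h
A = 0.5 * 4 * 14.7
A = 0.5 * 58.8
A = 29.4
29.4 units^2


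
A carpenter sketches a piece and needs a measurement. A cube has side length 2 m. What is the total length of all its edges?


Shape: cube
Side s = 2 m
A cube has 12 edges, all equal.
Formula: total edge length = 12 * s
Total = 12 * 2
Total = 24
24 m


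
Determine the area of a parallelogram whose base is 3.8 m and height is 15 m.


Shape: parallelogram
Base b = 3.8 m, Height h = 15 m
Formula: A = b * h
A = 3.8 * 15
A = 57
57 m^2


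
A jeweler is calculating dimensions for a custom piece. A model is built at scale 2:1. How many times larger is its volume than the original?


Linear scale factor k = 2
Rule: under a linear scaling by k, volumes scale by k^3.
k^3 = 2 * 2 * 2
k^3 = 4 * 2
k^3 = 8
Volume scales by a factor of 8.
8 (dimensionless)


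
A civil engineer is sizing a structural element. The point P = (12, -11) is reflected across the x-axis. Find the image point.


Transformation: reflection
Original point: (12, -11)
Rule for reflection over the x-axis: (x, y) -> (x, -y)
Apply: (12, -11) -> (12, 11)
(12, 11)


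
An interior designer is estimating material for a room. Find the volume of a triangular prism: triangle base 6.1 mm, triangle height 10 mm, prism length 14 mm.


Shape: triangular prism
Triangle base = 6.1 mm, triangle height = 10 mm, prism length L = 14 mm
Formula: V = (1/2 * b * h_tri) * L
Cross-section area = 0.5 * 6.1 * 10 = 30.5
V = 30.5 * 14
V = 427
427 mm^3


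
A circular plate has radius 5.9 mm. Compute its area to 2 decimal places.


Shape: circle
Radius r = 5.9 mm
Formula: A = pi * r^2
r^2 = 5.9^2 = 34.81
A = pi * 34.81
A = 109.36
109.36 mm^2


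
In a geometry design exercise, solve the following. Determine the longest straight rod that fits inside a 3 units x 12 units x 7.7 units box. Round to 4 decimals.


Shape: rectangular box (space diagonal)
l = 3 units, w = 12 units, h = 7.7 units
Visualize: the diagonal of the base, then a right triangle with that diagonal and the height.
Formula: d = sqrt(l^2 + w^2 + h^2)
l^2 + w^2 + h^2 = 9 + 144 + 59.29 = 212.29
d = sqrt(212.29)
d = 14.5702
14.5702 units


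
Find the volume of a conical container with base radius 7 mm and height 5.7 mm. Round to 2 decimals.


Shape: cone
Radius r = 7 mm, Height h = 5.7 mm
Formula: V = (1/3) * pi * r^2 * h
r^2 = 49
pi * r^2 * h = pi * 49 * 5.7 = 279.3 * pi
V = 279.3 * pi / 3
V = 292.48
292.48 mm^3


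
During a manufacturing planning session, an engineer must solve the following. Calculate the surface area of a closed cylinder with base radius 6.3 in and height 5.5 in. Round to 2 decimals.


Shape: closed cylinder
Radius r = 6.3 in, Height h = 5.5 in
Formula: SA = 2*pi*r^2 + 2*pi*r*h = 2*pi*r*(r + h)
r + h = 11.8
2 * r * (r + h) = 2 * 6.3 * 11.8 = 148.68
SA = 148.68 * pi
SA = 467.09
467.09 in^2


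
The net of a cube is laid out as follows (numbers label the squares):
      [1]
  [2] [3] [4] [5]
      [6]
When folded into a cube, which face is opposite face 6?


Net: cross layout. Take square 3 as the base (bottom).
Fold the four squares in the horizontal row up around 3: 2 -> left, 4 -> right, 5 wraps to the top.
Fold 1 and 6 up from 3: 1 -> back, 6 -> front.
Opposite pairs are therefore: (1, 6), (2, 4), (3, 5).
Face 6 is opposite face 1.
face 1


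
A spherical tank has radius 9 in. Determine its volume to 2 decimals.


Shape: sphere
Radius r = 9 in
Formula: V = (4/3) * pi * r^3
r^3 = 729
(4/3) * 729 = 972
V = 972 * pi
V = 3053.63
3053.63 in^3


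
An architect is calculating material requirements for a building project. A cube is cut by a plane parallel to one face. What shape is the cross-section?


Solid: cube
Cutting plane: parallel to one face
Visualize the intersection of the plane with the solid's surface.
The boundary of the cut region is a square.
square


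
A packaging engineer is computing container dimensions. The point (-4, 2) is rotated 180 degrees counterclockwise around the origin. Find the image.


Transformation: rotation about the origin
Original point: (-4, 2)
Rule for 180 deg: (x, y) -> (-x, -y)
Apply: (-4, 2) -> (4, -2)
(4, -2)


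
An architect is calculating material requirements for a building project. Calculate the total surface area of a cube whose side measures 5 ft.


Shape: cube
Side s = 5 ft
A cube has 6 square faces.
Formula: SA = 6 * s^2
s^2 = 25
SA = 6 * 25
SA = 150
150 ft^2


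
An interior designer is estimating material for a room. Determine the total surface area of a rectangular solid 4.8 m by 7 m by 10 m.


Shape: rectangular prism
l = 4.8 m, w = 7 m, h = 10 m
Formula: SA = 2(lw + lh + wh)
lw = 33.6, lh = 48, wh = 70
lw + lh + wh = 151.6
SA = 2 * 151.6
SA = 303.2
303.2 m^2


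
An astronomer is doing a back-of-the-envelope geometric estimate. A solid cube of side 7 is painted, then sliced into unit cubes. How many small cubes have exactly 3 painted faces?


Large cube: 7 x 7 x 7, cut into unit cubes.
Cubes with 3 painted faces are at the corners. A cube always has 8 corners.
Count = 8
8 unit cubes


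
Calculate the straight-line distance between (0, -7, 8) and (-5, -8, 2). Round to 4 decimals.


3D distance between two points
P1 = (0, -7, 8), P2 = (-5, -8, 2)
Formula: d = sqrt((x2-x1)^2 + (y2-y1)^2 + (z2-z1)^2)
dx = -5 - 0 = -5
dy = -8 - -7 = -1
dz = 2 - 8 = -6
dx^2 + dy^2 + dz^2 = 25 + 1 + 36 = 62
d = sqrt(62)
d = 7.874
7.874 units


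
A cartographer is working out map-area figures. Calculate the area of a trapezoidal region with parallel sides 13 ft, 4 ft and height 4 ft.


Shape: trapezoid
Parallel sides a = 13 ft, b = 4 ft; Height h = 4 ft
Formula: A = (a + b) * h / 2
a + b = 13 + 4 = 17
A = 17 * 4 / 2
A = 68 / 2
A = 34
34 ft^2


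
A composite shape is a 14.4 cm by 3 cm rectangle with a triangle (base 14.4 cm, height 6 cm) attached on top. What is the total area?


Composite shape: rectangle + triangle
Rectangle area = 14.4 * 3 = 43.2
Triangle area = 0.5 * 14.4 * 6 = 43.2
Total = 43.2 + 43.2
Total = 86.4
86.4 cm^2


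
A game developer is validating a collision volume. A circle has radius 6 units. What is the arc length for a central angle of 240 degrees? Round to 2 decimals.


Shape: circular arc
Radius r = 6 units, Angle = 240 degrees
Formula: L = (angle/360) * 2 * pi * r
2 * pi * r = 12 * pi
L = (240/360) * 12 * pi
L = 8 * pi
L = 25.13
25.13 units


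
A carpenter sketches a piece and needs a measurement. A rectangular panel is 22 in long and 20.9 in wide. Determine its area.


Shape: rectangle
Length l = 22 in, Width w = 20.9 in
Formula: A = l * w
A = 22 * 20.9
A = 459.8
459.8 in^2


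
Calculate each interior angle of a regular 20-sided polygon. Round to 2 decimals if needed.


Shape: regular icosagon (20 sides)
Formula: interior angle = (n - 2) * 180 / n
(n - 2) = 18
(n - 2) * 180 = 3240
angle = 3240 / 20
angle = 162
162 degrees


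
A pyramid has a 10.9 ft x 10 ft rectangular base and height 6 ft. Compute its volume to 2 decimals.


Shape: rectangular pyramid
Base: 10.9 ft x 10 ft, Height h = 6 ft
Formula: V = (1/3) * base_area * h
base_area = 10.9 * 10 = 109
base_area * h = 109 * 6 = 654
V = 654 / 3
V = 218
218 ft^3


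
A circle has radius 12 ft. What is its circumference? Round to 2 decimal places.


Shape: circle
Radius r = 12 ft
Formula: C = 2 * pi * r
C = 2 * pi * 12
C = 24 * pi
C = 75.4
75.4 ft


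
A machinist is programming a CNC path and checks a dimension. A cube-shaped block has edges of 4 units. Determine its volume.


Shape: cube
Side s = 4 units
Formula: V = s^3
V = 4 * 4 * 4
V = 16 * 4
V = 64
64 units^3


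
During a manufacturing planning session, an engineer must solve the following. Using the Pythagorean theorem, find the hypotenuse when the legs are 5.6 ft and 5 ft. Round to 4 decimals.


Shape: right triangle
Legs a = 5.6 ft, b = 5 ft
Formula: c = sqrt(a^2 + b^2)
a^2 = 31.36, b^2 = 25
a^2 + b^2 = 56.36
c = sqrt(56.36)
c = 7.5073
7.5073 ft


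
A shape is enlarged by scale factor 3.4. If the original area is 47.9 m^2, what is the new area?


Linear scale factor k = 3.4
Original area = 47.9 m^2
Rule: under a linear scaling by k, areas scale by k^2.
k^2 = 3.4^2 = 11.56
New area = 47.9 * 11.56
New area = 553.724
553.724 m^2


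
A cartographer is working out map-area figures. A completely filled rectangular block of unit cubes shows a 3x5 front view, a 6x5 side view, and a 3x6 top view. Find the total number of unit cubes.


Orthographic views of a solid rectangular block:
Front view 3 x 5 -> length = 3, height = 5
Side view 6 x 5 -> width = 6, height = 5 (consistent)
Top view 3 x 6 -> confirms length = 3, width = 6
The block is 3 x 6 x 5.
Total unit cubes = 3 * 6 * 5 = 90
90 unit cubes


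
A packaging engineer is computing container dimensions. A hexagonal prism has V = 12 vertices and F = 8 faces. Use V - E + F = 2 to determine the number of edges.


Polyhedron: hexagonal prism
Euler's formula for convex polyhedra: V - E + F = 2
Given: V = 12 vertices and F = 8 faces
Solve for E:
E = V + F - 2 = 12 + 8 - 2 = 18
18 edges


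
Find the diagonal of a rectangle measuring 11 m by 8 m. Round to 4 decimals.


Shape: rectangle (diagonal via Pythagoras)
Sides: 11 m and 8 m
Formula: d = sqrt(l^2 + w^2)
l^2 = 121, w^2 = 64
l^2 + w^2 = 185
d = sqrt(185)
d = 13.6015
13.6015 m


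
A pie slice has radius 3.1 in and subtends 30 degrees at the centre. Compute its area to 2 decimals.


Shape: circular sector
Radius r = 3.1 in, Angle = 30 degrees
Formula: A = (angle/360) * pi * r^2
r^2 = 9.61
Fraction of circle = 30/360
A = (30/360) * pi * 9.61
A = 0.800833 * pi
A = 2.52
2.52 in^2


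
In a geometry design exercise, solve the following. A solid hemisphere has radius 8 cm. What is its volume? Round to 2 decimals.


Shape: hemisphere (half of a sphere)
Radius r = 8 cm
Formula: V = (1/2) * (4/3) * pi * r^3 = (2/3) * pi * r^3
r^3 = 512
(2/3) * 512 = 341.333333
V = 341.333333 * pi
V = 1072.33
1072.33 cm^3


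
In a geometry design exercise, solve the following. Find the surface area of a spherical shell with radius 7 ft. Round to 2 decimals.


Shape: sphere
Radius r = 7 ft
Formula: SA = 4 * pi * r^2
r^2 = 49
SA = 4 * pi * 49
SA = 196 * pi
SA = 615.75
615.75 ft^2


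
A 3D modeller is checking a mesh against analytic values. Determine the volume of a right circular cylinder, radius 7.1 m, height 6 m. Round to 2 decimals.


Shape: cylinder
Radius r = 7.1 m, Height h = 6 m
Formula: V = pi * r^2 * h
r^2 = 50.41
V = pi * 50.41 * 6
V = 302.46 * pi
V = 950.21
950.21 m^3


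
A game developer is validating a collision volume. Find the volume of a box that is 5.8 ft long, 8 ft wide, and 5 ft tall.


Shape: rectangular prism
l = 5.8 ft, w = 8 ft, h = 5 ft
Formula: V = l * w * h
V = 5.8 * 8 * 5
V = 46.4 * 5
V = 232
232 ft^3


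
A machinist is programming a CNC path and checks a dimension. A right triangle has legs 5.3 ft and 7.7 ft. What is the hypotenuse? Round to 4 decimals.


Shape: right triangle
Legs a = 5.3 ft, b = 7.7 ft
Formula: c = sqrt(a^2 + b^2)
a^2 = 28.09, b^2 = 59.29
a^2 + b^2 = 87.38
c = sqrt(87.38)
c = 9.3477
9.3477 ft


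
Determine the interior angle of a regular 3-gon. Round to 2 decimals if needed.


Shape: regular triangle (3 sides)
Formula: interior angle = (n - 2) * 180 / n
(n - 2) = 1
(n - 2) * 180 = 180
angle = 180 / 3
angle = 60
60 degrees


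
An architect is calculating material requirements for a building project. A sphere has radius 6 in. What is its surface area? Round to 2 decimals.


Shape: sphere
Radius r = 6 in
Formula: SA = 4 * pi * r^2
r^2 = 36
SA = 4 * pi * 36
SA = 144 * pi
SA = 452.39
452.39 in^2


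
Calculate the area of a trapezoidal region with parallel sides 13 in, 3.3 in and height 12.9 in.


Shape: trapezoid
Parallel sides a = 13 in, b = 3.3 in; Height h = 12.9 in
Formula: A = (a + b) * h / 2
a + b = 13 + 3.3 = 16.3
A = 16.3 * 12.9 / 2
A = 210.27 / 2
A = 105.135
105.135 in^2


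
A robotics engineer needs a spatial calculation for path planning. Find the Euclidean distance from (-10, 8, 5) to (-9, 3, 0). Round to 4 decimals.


3D distance between two points
P1 = (-10, 8, 5), P2 = (-9, 3, 0)
Formula: d = sqrt((x2-x1)^2 + (y2-y1)^2 + (z2-z1)^2)
dx = -9 - -10 = 1
dy = 3 - 8 = -5
dz = 0 - 5 = -5
dx^2 + dy^2 + dz^2 = 1 + 25 + 25 = 51
d = sqrt(51)
d = 7.1414
7.1414 units


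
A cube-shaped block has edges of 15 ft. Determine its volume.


Shape: cube
Side s = 15 ft
Formula: V = s^3
V = 15 * 15 * 15
V = 225 * 15
V = 3375
3375 ft^3


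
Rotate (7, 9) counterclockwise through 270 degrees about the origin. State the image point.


Transformation: rotation about the origin
Original point: (7, 9)
Rule for 270 deg counterclockwise: (x, y) -> (y, -x)
Apply: (7, 9) -> (9, -7)
(9, -7)


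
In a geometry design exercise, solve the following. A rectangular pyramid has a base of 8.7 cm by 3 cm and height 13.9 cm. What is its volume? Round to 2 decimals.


Shape: rectangular pyramid
Base: 8.7 cm x 3 cm, Height h = 13.9 cm
Formula: V = (1/3) * base_area * h
base_area = 8.7 * 3 = 26.1
base_area * h = 26.1 * 13.9 = 362.79
V = 362.79 / 3
V = 120.93
120.93 cm^3


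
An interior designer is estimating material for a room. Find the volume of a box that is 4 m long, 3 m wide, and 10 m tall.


Shape: rectangular prism
l = 4 m, w = 3 m, h = 10 m
Formula: V = l * w * h
V = 4 * 3 * 10
V = 12 * 10
V = 120
120 m^3


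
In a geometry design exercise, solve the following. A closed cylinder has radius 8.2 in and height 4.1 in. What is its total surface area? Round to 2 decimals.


Shape: closed cylinder
Radius r = 8.2 in, Height h = 4.1 in
Formula: SA = 2*pi*r^2 + 2*pi*r*h = 2*pi*r*(r + h)
r + h = 12.3
2 * r * (r + h) = 2 * 8.2 * 12.3 = 201.72
SA = 201.72 * pi
SA = 633.72
633.72 in^2


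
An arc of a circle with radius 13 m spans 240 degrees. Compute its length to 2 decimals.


Shape: circular arc
Radius r = 13 m, Angle = 240 degrees
Formula: L = (angle/360) * 2 * pi * r
2 * pi * r = 26 * pi
L = (240/360) * 26 * pi
L = 17.333333 * pi
L = 54.45
54.45 m


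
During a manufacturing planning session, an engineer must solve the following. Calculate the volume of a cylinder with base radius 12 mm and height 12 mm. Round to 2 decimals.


Shape: cylinder
Radius r = 12 mm, Height h = 12 mm
Formula: V = pi * r^2 * h
r^2 = 144
V = pi * 144 * 12
V = 1728 * pi
V = 5428.67
5428.67 mm^3


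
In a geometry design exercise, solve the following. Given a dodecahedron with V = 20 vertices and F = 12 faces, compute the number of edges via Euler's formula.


Polyhedron: dodecahedron
Euler's formula for convex polyhedra: V - E + F = 2
Given: V = 20 vertices and F = 12 faces
Solve for E:
E = V + F - 2 = 20 + 12 - 2 = 30
30 edges


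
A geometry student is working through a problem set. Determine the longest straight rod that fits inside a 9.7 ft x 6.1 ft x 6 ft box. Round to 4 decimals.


Shape: rectangular box (space diagonal)
l = 9.7 ft, w = 6.1 ft, h = 6 ft
Visualize: the diagonal of the base, then a right triangle with that diagonal and the height.
Formula: d = sqrt(l^2 + w^2 + h^2)
l^2 + w^2 + h^2 = 94.09 + 37.21 + 36 = 167.3
d = sqrt(167.3)
d = 12.9345
12.9345 ft


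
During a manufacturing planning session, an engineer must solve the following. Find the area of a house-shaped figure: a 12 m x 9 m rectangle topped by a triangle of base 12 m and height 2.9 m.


Composite shape: rectangle + triangle
Rectangle area = 12 * 9 = 108
Triangle area = 0.5 * 12 * 2.9 = 17.4
Total = 108 + 17.4
Total = 125.4
125.4 m^2


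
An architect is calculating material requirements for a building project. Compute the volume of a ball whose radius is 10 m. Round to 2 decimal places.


Shape: sphere
Radius r = 10 m
Formula: V = (4/3) * pi * r^3
r^3 = 1000
(4/3) * 1000 = 1333.333333
V = 1333.333333 * pi
V = 4188.79
4188.79 m^3


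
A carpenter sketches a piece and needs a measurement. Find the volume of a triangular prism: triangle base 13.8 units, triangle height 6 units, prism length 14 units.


Shape: triangular prism
Triangle base = 13.8 units, triangle height = 6 units, prism length L = 14 units
Formula: V = (1/2 * b * h_tri) * L
Cross-section area = 0.5 * 13.8 * 6 = 41.4
V = 41.4 * 14
V = 579.6
579.6 units^3


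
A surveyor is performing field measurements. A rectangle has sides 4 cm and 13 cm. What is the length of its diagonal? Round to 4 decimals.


Shape: rectangle (diagonal via Pythagoras)
Sides: 4 cm and 13 cm
Formula: d = sqrt(l^2 + w^2)
l^2 = 16, w^2 = 169
l^2 + w^2 = 185
d = sqrt(185)
d = 13.6015
13.6015 cm


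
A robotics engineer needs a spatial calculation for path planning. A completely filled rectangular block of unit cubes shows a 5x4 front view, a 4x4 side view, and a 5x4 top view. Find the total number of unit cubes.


Orthographic views of a solid rectangular block:
Front view 5 x 4 -> length = 5, height = 4
Side view 4 x 4 -> width = 4, height = 4 (consistent)
Top view 5 x 4 -> confirms length = 5, width = 4
The block is 5 x 4 x 4.
Total unit cubes = 5 * 4 * 4 = 80
80 unit cubes


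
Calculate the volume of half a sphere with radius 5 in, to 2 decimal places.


Shape: hemisphere (half of a sphere)
Radius r = 5 in
Formula: V = (1/2) * (4/3) * pi * r^3 = (2/3) * pi * r^3
r^3 = 125
(2/3) * 125 = 83.333333
V = 83.333333 * pi
V = 261.8
261.8 in^3


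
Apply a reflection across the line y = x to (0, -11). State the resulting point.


Transformation: reflection
Original point: (0, -11)
Rule for reflection over y = x: (x, y) -> (y, x)
Apply: (0, -11) -> (-11, 0)
(-11, 0)


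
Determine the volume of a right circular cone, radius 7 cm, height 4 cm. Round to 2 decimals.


Shape: cone
Radius r = 7 cm, Height h = 4 cm
Formula: V = (1/3) * pi * r^2 * h
r^2 = 49
pi * r^2 * h = pi * 49 * 4 = 196 * pi
V = 196 * pi / 3
V = 205.25
205.25 cm^3


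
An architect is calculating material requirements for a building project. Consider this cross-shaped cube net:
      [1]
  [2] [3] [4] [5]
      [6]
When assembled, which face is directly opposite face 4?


Net: cross layout. Take square 3 as the base (bottom).
Fold the four squares in the horizontal row up around 3: 2 -> left, 4 -> right, 5 wraps to the top.
Fold 1 and 6 up from 3: 1 -> back, 6 -> front.
Opposite pairs are therefore: (1, 6), (2, 4), (3, 5).
Face 4 is opposite face 2.
face 2


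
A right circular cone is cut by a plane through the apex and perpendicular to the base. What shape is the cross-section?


Solid: right circular cone
Cutting plane: through the apex and perpendicular to the base
Visualize the intersection of the plane with the solid's surface.
The boundary of the cut region is a isosceles triangle.
isosceles triangle


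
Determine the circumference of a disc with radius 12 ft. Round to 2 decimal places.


Shape: circle
Radius r = 12 ft
Formula: C = 2 * pi * r
C = 2 * pi * 12
C = 24 * pi
C = 75.4
75.4 ft


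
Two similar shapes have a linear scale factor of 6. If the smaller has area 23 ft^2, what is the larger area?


Linear scale factor k = 6
Original area = 23 ft^2
Rule: under a linear scaling by k, areas scale by k^2.
k^2 = 6^2 = 36
New area = 23 * 36
New area = 828
828 ft^2


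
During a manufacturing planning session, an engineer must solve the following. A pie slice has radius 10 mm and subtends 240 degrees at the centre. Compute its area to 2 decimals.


Shape: circular sector
Radius r = 10 mm, Angle = 240 degrees
Formula: A = (angle/360) * pi * r^2
r^2 = 100
Fraction of circle = 240/360
A = (240/360) * pi * 100
A = 66.666667 * pi
A = 209.44
209.44 mm^2


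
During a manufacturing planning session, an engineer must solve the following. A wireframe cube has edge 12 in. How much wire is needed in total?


Shape: cube
Side s = 12 in
A cube has 12 edges, all equal.
Formula: total edge length = 12 * s
Total = 12 * 12
Total = 144
144 in


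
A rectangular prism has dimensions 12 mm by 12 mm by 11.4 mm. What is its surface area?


Shape: rectangular prism
l = 12 mm, w = 12 mm, h = 11.4 mm
Formula: SA = 2(lw + lh + wh)
lw = 144, lh = 136.8, wh = 136.8
lw + lh + wh = 417.6
SA = 2 * 417.6
SA = 835.2
835.2 mm^2


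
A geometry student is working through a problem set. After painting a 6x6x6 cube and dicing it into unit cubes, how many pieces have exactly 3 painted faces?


Large cube: 6 x 6 x 6, cut into unit cubes.
Cubes with 3 painted faces are at the corners. A cube always has 8 corners.
Count = 8
8 unit cubes


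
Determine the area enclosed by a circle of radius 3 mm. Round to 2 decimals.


Shape: circle
Radius r = 3 mm
Formula: A = pi * r^2
r^2 = 3^2 = 9
A = pi * 9
A = 28.27
28.27 mm^2


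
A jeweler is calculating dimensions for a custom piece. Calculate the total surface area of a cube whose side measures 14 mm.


Shape: cube
Side s = 14 mm
A cube has 6 square faces.
Formula: SA = 6 * s^2
s^2 = 196
SA = 6 * 196
SA = 1176
1176 mm^2


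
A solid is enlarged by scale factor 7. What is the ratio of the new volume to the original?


Linear scale factor k = 7
Rule: under a linear scaling by k, volumes scale by k^3.
k^3 = 7 * 7 * 7
k^3 = 49 * 7
k^3 = 343
Volume scales by a factor of 343.
343 (dimensionless)


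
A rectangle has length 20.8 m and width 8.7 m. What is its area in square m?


Shape: rectangle
Length l = 20.8 m, Width w = 8.7 m
Formula: A = l * w
A = 20.8 * 8.7
A = 180.96
180.96 m^2


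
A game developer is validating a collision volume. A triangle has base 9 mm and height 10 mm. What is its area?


Shape: triangle
Base b = 9 mm, Height h = 10 mm
Formula: A = (1/2) * b * h
A = 0.5 * 9 * 10
A = 0.5 * 90
A = 45
45 mm^2


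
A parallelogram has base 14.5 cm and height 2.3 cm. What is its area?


Shape: parallelogram
Base b = 14.5 cm, Height h = 2.3 cm
Formula: A = b * h
A = 14.5 * 2.3
A = 33.35
33.35 cm^2


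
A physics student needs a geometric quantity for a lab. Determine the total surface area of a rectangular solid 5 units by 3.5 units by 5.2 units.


Shape: rectangular prism
l = 5 units, w = 3.5 units, h = 5.2 units
Formula: SA = 2(lw + lh + wh)
lw = 17.5, lh = 26, wh = 18.2
lw + lh + wh = 61.7
SA = 2 * 61.7
SA = 123.4
123.4 units^2


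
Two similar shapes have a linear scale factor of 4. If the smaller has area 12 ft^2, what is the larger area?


Linear scale factor k = 4
Original area = 12 ft^2
Rule: under a linear scaling by k, areas scale by k^2.
k^2 = 4^2 = 16
New area = 12 * 16
New area = 192
192 ft^2


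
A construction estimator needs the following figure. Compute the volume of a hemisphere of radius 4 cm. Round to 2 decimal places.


Shape: hemisphere (half of a sphere)
Radius r = 4 cm
Formula: V = (1/2) * (4/3) * pi * r^3 = (2/3) * pi * r^3
r^3 = 64
(2/3) * 64 = 42.666667
V = 42.666667 * pi
V = 134.04
134.04 cm^3


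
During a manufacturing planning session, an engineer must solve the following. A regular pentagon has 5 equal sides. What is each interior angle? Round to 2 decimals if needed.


Shape: regular pentagon (5 sides)
Formula: interior angle = (n - 2) * 180 / n
(n - 2) = 3
(n - 2) * 180 = 540
angle = 540 / 5
angle = 108
108 degrees


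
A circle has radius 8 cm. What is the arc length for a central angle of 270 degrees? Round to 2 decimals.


Shape: circular arc
Radius r = 8 cm, Angle = 270 degrees
Formula: L = (angle/360) * 2 * pi * r
2 * pi * r = 16 * pi
L = (270/360) * 16 * pi
L = 12 * pi
L = 37.7
37.7 cm


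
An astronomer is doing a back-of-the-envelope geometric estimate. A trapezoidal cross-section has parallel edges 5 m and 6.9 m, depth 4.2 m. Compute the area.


Shape: trapezoid
Parallel sides a = 5 m, b = 6.9 m; Height h = 4.2 m
Formula: A = (a + b) * h / 2
a + b = 5 + 6.9 = 11.9
A = 11.9 * 4.2 / 2
A = 49.98 / 2
A = 24.99
24.99 m^2


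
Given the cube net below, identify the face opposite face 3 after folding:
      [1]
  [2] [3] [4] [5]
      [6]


Net: cross layout. Take square 3 as the base (bottom).
Fold the four squares in the horizontal row up around 3: 2 -> left, 4 -> right, 5 wraps to the top.
Fold 1 and 6 up from 3: 1 -> back, 6 -> front.
Opposite pairs are therefore: (1, 6), (2, 4), (3, 5).
Face 3 is opposite face 5.
face 5


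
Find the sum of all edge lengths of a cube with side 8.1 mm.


Shape: cube
Side s = 8.1 mm
A cube has 12 edges, all equal.
Formula: total edge length = 12 * s
Total = 12 * 8.1
Total = 97.2
97.2 mm


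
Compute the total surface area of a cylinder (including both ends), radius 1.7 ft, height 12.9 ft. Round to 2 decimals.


Shape: closed cylinder
Radius r = 1.7 ft, Height h = 12.9 ft
Formula: SA = 2*pi*r^2 + 2*pi*r*h = 2*pi*r*(r + h)
r + h = 14.6
2 * r * (r + h) = 2 * 1.7 * 14.6 = 49.64
SA = 49.64 * pi
SA = 155.95
155.95 ft^2


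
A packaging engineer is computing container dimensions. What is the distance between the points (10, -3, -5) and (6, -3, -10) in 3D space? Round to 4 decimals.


3D distance between two points
P1 = (10, -3, -5), P2 = (6, -3, -10)
Formula: d = sqrt((x2-x1)^2 + (y2-y1)^2 + (z2-z1)^2)
dx = 6 - 10 = -4
dy = -3 - -3 = 0
dz = -10 - -5 = -5
dx^2 + dy^2 + dz^2 = 16 + 0 + 25 = 41
d = sqrt(41)
d = 6.4031
6.4031 units


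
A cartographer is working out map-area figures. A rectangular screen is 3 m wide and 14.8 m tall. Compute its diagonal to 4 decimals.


Shape: rectangle (diagonal via Pythagoras)
Sides: 3 m and 14.8 m
Formula: d = sqrt(l^2 + w^2)
l^2 = 9, w^2 = 219.04
l^2 + w^2 = 228.04
d = sqrt(228.04)
d = 15.101
15.101 m


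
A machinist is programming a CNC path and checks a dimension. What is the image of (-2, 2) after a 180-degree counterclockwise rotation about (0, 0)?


Transformation: rotation about the origin
Original point: (-2, 2)
Rule for 180 deg: (x, y) -> (-x, -y)
Apply: (-2, 2) -> (2, -2)
(2, -2)


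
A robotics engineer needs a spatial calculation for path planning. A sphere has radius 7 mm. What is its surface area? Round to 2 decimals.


Shape: sphere
Radius r = 7 mm
Formula: SA = 4 * pi * r^2
r^2 = 49
SA = 4 * pi * 49
SA = 196 * pi
SA = 615.75
615.75 mm^2


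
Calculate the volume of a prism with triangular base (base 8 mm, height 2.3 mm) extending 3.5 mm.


Shape: triangular prism
Triangle base = 8 mm, triangle height = 2.3 mm, prism length L = 3.5 mm
Formula: V = (1/2 * b * h_tri) * L
Cross-section area = 0.5 * 8 * 2.3 = 9.2
V = 9.2 * 3.5
V = 32.2
32.2 mm^3


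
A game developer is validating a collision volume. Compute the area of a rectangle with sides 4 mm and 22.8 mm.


Shape: rectangle
Length l = 4 mm, Width w = 22.8 mm
Formula: A = l * w
A = 4 * 22.8
A = 91.2
91.2 mm^2


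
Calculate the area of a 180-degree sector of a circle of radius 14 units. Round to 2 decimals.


Shape: circular sector
Radius r = 14 units, Angle = 180 degrees
Formula: A = (angle/360) * pi * r^2
r^2 = 196
Fraction of circle = 180/360
A = (180/360) * pi * 196
A = 98 * pi
A = 307.88
307.88 units^2


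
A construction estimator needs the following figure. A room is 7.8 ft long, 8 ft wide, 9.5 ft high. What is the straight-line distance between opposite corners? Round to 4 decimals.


Shape: rectangular box (space diagonal)
l = 7.8 ft, w = 8 ft, h = 9.5 ft
Visualize: the diagonal of the base, then a right triangle with that diagonal and the height.
Formula: d = sqrt(l^2 + w^2 + h^2)
l^2 + w^2 + h^2 = 60.84 + 64 + 90.25 = 215.09
d = sqrt(215.09)
d = 14.6659
14.6659 ft


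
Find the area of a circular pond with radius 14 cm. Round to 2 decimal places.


Shape: circle
Radius r = 14 cm
Formula: A = pi * r^2
r^2 = 14^2 = 196
A = pi * 196
A = 615.75
615.75 cm^2


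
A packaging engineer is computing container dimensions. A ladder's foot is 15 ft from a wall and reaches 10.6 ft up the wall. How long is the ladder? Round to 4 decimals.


Shape: right triangle
Legs a = 15 ft, b = 10.6 ft
Formula: c = sqrt(a^2 + b^2)
a^2 = 225, b^2 = 112.36
a^2 + b^2 = 337.36
c = sqrt(337.36)
c = 18.3674
18.3674 ft


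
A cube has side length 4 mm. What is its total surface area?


Shape: cube
Side s = 4 mm
A cube has 6 square faces.
Formula: SA = 6 * s^2
s^2 = 16
SA = 6 * 16
SA = 96
96 mm^2


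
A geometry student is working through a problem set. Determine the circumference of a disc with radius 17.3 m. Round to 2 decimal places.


Shape: circle
Radius r = 17.3 m
Formula: C = 2 * pi * r
C = 2 * pi * 17.3
C = 34.6 * pi
C = 108.7
108.7 m


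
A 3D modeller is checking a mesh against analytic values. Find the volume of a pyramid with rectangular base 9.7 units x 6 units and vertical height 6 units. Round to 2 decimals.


Shape: rectangular pyramid
Base: 9.7 units x 6 units, Height h = 6 units
Formula: V = (1/3) * base_area * h
base_area = 9.7 * 6 = 58.2
base_area * h = 58.2 * 6 = 349.2
V = 349.2 / 3
V = 116.4
116.4 units^3


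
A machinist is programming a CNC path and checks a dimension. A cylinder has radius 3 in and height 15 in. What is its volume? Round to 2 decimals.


Shape: cylinder
Radius r = 3 in, Height h = 15 in
Formula: V = pi * r^2 * h
r^2 = 9
V = pi * 9 * 15
V = 135 * pi
V = 424.12
424.12 in^3


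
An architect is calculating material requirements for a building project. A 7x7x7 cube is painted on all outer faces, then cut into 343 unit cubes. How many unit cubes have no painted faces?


Large cube: 7 x 7 x 7, cut into unit cubes.
n = 7, so n - 2 = 5
Unpainted cubes form the interior (n - 2)^3 block.
(n - 2)^3 = 5^3 = 125
125 unit cubes


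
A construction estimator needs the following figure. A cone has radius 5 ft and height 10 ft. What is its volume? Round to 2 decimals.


Shape: cone
Radius r = 5 ft, Height h = 10 ft
Formula: V = (1/3) * pi * r^2 * h
r^2 = 25
pi * r^2 * h = pi * 25 * 10 = 250 * pi
V = 250 * pi / 3
V = 261.8
261.8 ft^3


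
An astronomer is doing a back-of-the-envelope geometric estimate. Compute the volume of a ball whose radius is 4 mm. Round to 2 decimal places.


Shape: sphere
Radius r = 4 mm
Formula: V = (4/3) * pi * r^3
r^3 = 64
(4/3) * 64 = 85.333333
V = 85.333333 * pi
V = 268.08
268.08 mm^3


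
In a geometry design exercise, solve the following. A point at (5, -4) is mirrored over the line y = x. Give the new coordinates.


Transformation: reflection
Original point: (5, -4)
Rule for reflection over y = x: (x, y) -> (y, x)
Apply: (5, -4) -> (-4, 5)
(-4, 5)


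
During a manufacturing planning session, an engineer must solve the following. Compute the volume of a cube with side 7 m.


Shape: cube
Side s = 7 m
Formula: V = s^3
V = 7 * 7 * 7
V = 49 * 7
V = 343
343 m^3


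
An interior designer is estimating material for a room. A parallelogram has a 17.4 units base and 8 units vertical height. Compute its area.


Shape: parallelogram
Base b = 17.4 units, Height h = 8 units
Formula: A = b * h
A = 17.4 * 8
A = 139.2
139.2 units^2


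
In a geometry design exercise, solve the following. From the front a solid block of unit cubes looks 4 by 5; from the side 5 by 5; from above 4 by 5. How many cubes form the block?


Orthographic views of a solid rectangular block:
Front view 4 x 5 -> length = 4, height = 5
Side view 5 x 5 -> width = 5, height = 5 (consistent)
Top view 4 x 5 -> confirms length = 4, width = 5
The block is 4 x 5 x 5.
Total unit cubes = 4 * 5 * 5 = 100
100 unit cubes


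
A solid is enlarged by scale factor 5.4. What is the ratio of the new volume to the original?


Linear scale factor k = 5.4
Rule: under a linear scaling by k, volumes scale by k^3.
k^3 = 5.4 * 5.4 * 5.4
k^3 = 29.16 * 5.4
k^3 = 157.464
Volume scales by a factor of 157.464.
157.464 (dimensionless)


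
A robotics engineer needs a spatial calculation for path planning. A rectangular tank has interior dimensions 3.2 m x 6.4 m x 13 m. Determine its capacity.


Shape: rectangular prism
l = 3.2 m, w = 6.4 m, h = 13 m
Formula: V = l * w * h
V = 3.2 * 6.4 * 13
V = 20.48 * 13
V = 266.24
266.24 m^3


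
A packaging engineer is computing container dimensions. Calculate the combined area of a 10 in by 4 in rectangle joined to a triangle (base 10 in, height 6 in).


Composite shape: rectangle + triangle
Rectangle area = 10 * 4 = 40
Triangle area = 0.5 * 10 * 6 = 30
Total = 40 + 30
Total = 70
70 in^2


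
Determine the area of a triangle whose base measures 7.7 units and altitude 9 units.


Shape: triangle
Base b = 7.7 units, Height h = 9 units
Formula: A = (1/2) * b * h
A = 0.5 * 7.7 * 9
A = 0.5 * 69.3
A = 34.65
34.65 units^2


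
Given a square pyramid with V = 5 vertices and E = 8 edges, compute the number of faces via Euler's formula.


Polyhedron: square pyramid
Euler's formula for convex polyhedra: V - E + F = 2
Given: V = 5 vertices and E = 8 edges
Solve for F:
F = 2 + E - V = 2 + 8 - 5 = 5
5 faces


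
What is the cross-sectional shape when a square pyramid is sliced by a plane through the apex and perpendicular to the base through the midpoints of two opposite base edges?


Solid: square pyramid
Cutting plane: through the apex and perpendicular to the base through the midpoints of two opposite base edges
Visualize the intersection of the plane with the solid's surface.
The boundary of the cut region is a isosceles triangle.
isosceles triangle


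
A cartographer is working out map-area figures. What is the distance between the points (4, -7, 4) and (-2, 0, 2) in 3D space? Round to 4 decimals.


3D distance between two points
P1 = (4, -7, 4), P2 = (-2, 0, 2)
Formula: d = sqrt((x2-x1)^2 + (y2-y1)^2 + (z2-z1)^2)
dx = -2 - 4 = -6
dy = 0 - -7 = 7
dz = 2 - 4 = -2
dx^2 + dy^2 + dz^2 = 36 + 49 + 4 = 89
d = sqrt(89)
d = 9.434
9.434 units


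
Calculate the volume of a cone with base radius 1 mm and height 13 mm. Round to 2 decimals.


Shape: cone
Radius r = 1 mm, Height h = 13 mm
Formula: V = (1/3) * pi * r^2 * h
r^2 = 1
pi * r^2 * h = pi * 1 * 13 = 13 * pi
V = 13 * pi / 3
V = 13.61
13.61 mm^3


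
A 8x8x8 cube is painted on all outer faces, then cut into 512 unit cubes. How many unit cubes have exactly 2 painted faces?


Large cube: 8 x 8 x 8, cut into unit cubes.
n = 8, so n - 2 = 6
Cubes with 2 painted faces lie along the edges, excluding corners.
A cube has 12 edges; each contributes (n - 2) = 6 such cubes.
Count = 12 * 6 = 72
72 unit cubes


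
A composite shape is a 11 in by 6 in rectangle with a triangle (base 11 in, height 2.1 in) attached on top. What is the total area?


Composite shape: rectangle + triangle
Rectangle area = 11 * 6 = 66
Triangle area = 0.5 * 11 * 2.1 = 11.55
Total = 66 + 11.55
Total = 77.55
77.55 in^2


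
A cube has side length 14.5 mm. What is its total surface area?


Shape: cube
Side s = 14.5 mm
A cube has 6 square faces.
Formula: SA = 6 * s^2
s^2 = 210.25
SA = 6 * 210.25
SA = 1261.5
1261.5 mm^2


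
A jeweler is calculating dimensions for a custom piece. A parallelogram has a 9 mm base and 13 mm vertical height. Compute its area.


Shape: parallelogram
Base b = 9 mm, Height h = 13 mm
Formula: A = b * h
A = 9 * 13
A = 117
117 mm^2


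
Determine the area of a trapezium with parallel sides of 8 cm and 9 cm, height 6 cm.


Shape: trapezoid
Parallel sides a = 8 cm, b = 9 cm; Height h = 6 cm
Formula: A = (a + b) * h / 2
a + b = 8 + 9 = 17
A = 17 * 6 / 2
A = 102 / 2
A = 51
51 cm^2
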